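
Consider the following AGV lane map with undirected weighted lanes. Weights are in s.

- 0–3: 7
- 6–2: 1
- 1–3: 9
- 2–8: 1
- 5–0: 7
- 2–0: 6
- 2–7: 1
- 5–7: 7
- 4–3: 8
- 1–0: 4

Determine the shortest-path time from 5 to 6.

Shortest distances from 5:
5: 0
0: 7  (via 5)
7: 7  (via 5)
2: 8  (via 7)
6: 9  (via 2)
Shortest route: 5–7–2–6 = 9 s.

9 s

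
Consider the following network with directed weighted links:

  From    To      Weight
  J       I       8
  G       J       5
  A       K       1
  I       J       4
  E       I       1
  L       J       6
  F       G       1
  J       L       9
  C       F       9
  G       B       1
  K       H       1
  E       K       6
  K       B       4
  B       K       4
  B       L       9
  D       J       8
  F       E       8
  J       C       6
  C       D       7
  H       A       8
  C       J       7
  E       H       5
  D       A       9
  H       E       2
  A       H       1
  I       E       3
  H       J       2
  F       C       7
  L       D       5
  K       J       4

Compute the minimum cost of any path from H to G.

Shortest distances from H:
H: 0
E: 2  (via H)
J: 2  (via H)
I: 3  (via E)
A: 8  (via H)
C: 8  (via J)
K: 8  (via E)
L: 11  (via J)
B: 12  (via K)
D: 15  (via C)
F: 17  (via C)
G: 18  (via F)
Shortest route: H → J → C → F → G = 18.

18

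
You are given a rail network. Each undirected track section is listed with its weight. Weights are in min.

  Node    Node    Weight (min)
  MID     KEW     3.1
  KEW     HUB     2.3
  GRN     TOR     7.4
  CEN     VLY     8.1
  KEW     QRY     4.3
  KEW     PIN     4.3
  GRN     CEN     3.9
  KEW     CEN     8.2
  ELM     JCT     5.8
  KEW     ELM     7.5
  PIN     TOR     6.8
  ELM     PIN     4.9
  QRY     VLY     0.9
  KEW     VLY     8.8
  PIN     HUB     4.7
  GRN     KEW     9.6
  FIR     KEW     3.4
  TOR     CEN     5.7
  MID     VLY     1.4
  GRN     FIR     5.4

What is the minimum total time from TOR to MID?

14.2 min

Compare a few routes:
TOR - CEN - VLY - MID: 5.7+8.1+1.4 = 15.2
TOR - PIN - KEW - MID: 6.8+4.3+3.1 = 14.2
TOR - PIN - HUB - KEW - MID: 6.8+4.7+2.3+3.1 = 16.9
Cheapest is TOR - PIN - KEW - MID at 14.2 min.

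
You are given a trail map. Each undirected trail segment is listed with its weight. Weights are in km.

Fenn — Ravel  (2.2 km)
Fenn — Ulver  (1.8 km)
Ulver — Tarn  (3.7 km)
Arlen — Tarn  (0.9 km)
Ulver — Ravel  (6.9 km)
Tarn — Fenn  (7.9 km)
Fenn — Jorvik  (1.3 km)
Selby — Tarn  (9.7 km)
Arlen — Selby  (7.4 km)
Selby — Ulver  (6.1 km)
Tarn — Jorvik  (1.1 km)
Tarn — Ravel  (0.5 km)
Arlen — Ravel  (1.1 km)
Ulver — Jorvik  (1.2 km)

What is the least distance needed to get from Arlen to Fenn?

Candidate routes:
Arlen - Ravel - Fenn: 1.1+2.2 = 3.3
Arlen - Ravel - Tarn - Jorvik - Fenn: 1.1+0.5+1.1+1.3 = 4
Arlen - Tarn - Ravel - Fenn: 0.9+0.5+2.2 = 3.6
Cheapest is Arlen - Ravel - Fenn at 3.3 km.

3.3 km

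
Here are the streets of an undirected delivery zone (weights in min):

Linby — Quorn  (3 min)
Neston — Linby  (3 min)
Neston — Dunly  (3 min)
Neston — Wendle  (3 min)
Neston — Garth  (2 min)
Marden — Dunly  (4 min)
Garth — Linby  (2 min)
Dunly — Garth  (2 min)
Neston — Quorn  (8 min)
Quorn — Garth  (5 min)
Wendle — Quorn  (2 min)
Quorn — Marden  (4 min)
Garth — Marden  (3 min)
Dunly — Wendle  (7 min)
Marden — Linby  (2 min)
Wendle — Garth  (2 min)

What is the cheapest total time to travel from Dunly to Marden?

Running Dijkstra from Dunly:
Dunly: 0
Garth: 2  (via Dunly)
Neston: 3  (via Dunly)
Linby: 4  (via Garth)
Marden: 4  (via Dunly)
Shortest route: Dunly–Marden = 4 min.

4 min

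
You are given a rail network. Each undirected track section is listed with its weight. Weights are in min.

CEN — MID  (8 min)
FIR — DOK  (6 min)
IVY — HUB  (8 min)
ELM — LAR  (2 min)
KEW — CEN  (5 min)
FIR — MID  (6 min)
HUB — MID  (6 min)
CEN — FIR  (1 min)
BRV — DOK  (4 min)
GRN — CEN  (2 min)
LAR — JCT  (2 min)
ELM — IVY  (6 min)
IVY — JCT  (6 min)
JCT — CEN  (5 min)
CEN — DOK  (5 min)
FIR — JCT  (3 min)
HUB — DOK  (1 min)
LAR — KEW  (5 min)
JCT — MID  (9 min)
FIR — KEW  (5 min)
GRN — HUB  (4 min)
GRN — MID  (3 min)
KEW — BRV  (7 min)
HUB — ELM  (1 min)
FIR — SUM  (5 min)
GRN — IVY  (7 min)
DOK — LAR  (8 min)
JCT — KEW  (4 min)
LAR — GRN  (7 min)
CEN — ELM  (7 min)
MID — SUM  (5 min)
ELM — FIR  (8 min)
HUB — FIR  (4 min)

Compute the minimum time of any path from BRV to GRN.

9 min

Compare a few routes:
BRV → DOK → HUB → GRN: 4+1+4 = 9
BRV → DOK → CEN → GRN: 4+5+2 = 11
The minimum is 9 min via BRV → DOK → HUB → GRN.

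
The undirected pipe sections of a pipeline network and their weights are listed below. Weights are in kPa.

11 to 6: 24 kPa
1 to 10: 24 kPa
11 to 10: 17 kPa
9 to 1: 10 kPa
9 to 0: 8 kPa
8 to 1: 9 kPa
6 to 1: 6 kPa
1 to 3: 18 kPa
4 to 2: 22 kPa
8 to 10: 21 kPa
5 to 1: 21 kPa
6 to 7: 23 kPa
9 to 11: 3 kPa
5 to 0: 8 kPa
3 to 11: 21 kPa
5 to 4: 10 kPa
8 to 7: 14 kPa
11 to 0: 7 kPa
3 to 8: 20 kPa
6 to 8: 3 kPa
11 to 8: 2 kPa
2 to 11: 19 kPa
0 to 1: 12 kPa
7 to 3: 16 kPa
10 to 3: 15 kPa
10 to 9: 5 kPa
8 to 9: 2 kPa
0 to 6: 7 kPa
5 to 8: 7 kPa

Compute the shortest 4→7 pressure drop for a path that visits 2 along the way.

Best 4 to 2: 4–2 costing 22
Best 2 to 7: 2–11–8–7 costing 35
Total via 2: 22 + 35 = 57 kPa.

57 kPa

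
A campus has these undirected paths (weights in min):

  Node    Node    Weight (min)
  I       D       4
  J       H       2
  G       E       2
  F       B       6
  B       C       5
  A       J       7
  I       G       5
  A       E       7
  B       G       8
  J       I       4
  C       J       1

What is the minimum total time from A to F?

19 min

Enumerating some paths:
A–J–C–B–F: 7+1+5+6 = 19
A–E–G–B–F: 7+2+8+6 = 23
The minimum is 19 min via A–J–C–B–F.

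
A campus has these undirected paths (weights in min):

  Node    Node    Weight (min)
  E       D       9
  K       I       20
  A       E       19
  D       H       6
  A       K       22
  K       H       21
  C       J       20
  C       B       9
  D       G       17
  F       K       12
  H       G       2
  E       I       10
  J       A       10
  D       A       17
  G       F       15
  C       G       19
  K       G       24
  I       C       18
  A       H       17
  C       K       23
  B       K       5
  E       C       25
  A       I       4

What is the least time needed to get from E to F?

Shortest distances from E:
E: 0
D: 9  (via E)
I: 10  (via E)
A: 14  (via I)
H: 15  (via D)
G: 17  (via H)
J: 24  (via A)
C: 25  (via E)
K: 30  (via I)
F: 32  (via G)
Shortest route: E–D–H–G–F = 32 min.

32 min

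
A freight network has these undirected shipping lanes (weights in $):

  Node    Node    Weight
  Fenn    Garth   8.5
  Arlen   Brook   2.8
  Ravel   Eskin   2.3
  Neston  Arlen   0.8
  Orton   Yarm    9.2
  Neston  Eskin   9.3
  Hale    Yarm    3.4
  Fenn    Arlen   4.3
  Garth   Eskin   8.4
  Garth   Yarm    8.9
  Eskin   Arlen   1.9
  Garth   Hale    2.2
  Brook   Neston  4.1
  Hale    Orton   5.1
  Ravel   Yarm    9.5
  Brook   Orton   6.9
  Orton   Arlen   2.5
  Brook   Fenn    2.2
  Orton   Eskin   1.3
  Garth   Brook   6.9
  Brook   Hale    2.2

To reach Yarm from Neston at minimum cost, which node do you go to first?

Arlen

Enumerating some paths:
Neston → Arlen → Brook → Hale → Yarm: 0.8+2.8+2.2+3.4 = 9.2
Neston → Arlen → Orton → Hale → Yarm: 0.8+2.5+5.1+3.4 = 11.8
Neston → Brook → Hale → Yarm: 4.1+2.2+3.4 = 9.7
The minimum is $9.2 via Neston → Arlen → Brook → Hale → Yarm.
So from Neston the first move is to Arlen.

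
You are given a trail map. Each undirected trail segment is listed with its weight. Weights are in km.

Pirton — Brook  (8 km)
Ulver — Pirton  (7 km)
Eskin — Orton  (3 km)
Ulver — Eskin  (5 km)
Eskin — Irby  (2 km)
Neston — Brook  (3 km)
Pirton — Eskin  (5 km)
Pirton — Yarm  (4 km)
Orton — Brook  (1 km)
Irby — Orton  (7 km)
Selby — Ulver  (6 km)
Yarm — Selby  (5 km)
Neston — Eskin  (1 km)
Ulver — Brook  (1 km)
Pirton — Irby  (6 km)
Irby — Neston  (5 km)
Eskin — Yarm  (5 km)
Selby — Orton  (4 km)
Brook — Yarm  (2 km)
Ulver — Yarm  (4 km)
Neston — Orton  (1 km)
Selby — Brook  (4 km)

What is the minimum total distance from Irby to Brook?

5 km

Settle nodes by increasing distance from Irby:
Irby: 0
Eskin: 2  (via Irby)
Neston: 3  (via Eskin)
Orton: 4  (via Neston)
Brook: 5  (via Orton)
Shortest route: Irby–Eskin–Neston–Orton–Brook = 5 km.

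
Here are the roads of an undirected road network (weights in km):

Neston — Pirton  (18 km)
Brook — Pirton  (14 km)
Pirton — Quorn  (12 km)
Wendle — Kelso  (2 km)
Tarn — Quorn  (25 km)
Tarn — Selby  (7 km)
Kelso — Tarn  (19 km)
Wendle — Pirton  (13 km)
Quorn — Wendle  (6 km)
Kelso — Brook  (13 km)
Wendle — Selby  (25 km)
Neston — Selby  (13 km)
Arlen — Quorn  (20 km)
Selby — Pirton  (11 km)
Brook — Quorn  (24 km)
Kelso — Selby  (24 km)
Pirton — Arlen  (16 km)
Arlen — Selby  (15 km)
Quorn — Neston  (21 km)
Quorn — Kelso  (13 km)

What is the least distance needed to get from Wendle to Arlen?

Compare a few routes:
Wendle–Quorn–Arlen: 6+20 = 26
Wendle–Pirton–Arlen: 13+16 = 29
The minimum is 26 km via Wendle–Quorn–Arlen.

26 km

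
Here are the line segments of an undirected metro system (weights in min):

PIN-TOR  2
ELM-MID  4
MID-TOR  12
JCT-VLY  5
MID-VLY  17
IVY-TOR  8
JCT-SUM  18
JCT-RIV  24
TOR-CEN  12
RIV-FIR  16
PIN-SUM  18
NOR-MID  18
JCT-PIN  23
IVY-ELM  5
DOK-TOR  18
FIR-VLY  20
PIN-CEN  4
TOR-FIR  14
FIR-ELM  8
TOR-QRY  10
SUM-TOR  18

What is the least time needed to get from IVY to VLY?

Shortest distances from IVY:
IVY: 0
ELM: 5  (via IVY)
TOR: 8  (via IVY)
MID: 9  (via ELM)
PIN: 10  (via TOR)
FIR: 13  (via ELM)
CEN: 14  (via PIN)
QRY: 18  (via TOR)
DOK: 26  (via TOR)
SUM: 26  (via TOR)
VLY: 26  (via MID)
Shortest route: IVY–ELM–MID–VLY = 26 min.

26 min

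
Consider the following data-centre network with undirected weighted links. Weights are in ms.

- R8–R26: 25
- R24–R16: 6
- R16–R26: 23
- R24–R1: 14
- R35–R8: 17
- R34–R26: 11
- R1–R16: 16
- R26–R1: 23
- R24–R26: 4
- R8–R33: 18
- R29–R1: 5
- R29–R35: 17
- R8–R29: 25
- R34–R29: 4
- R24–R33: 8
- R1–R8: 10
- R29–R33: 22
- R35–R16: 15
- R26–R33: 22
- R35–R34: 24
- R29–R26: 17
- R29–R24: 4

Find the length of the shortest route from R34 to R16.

14 ms

Shortest distances from R34:
R34: 0
R29: 4  (via R34)
R24: 8  (via R29)
R1: 9  (via R29)
R26: 11  (via R34)
R16: 14  (via R24)
Shortest route: R34 → R29 → R24 → R16 = 14 ms.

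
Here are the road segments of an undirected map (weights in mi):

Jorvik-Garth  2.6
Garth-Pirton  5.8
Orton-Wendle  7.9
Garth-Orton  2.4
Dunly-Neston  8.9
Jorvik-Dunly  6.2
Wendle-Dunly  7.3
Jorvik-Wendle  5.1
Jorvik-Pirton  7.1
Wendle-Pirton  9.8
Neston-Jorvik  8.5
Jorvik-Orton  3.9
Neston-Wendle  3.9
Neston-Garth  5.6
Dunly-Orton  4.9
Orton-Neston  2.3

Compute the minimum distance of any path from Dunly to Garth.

Enumerating some paths:
Dunly → Jorvik → Garth: 6.2+2.6 = 8.8
Dunly → Orton → Garth: 4.9+2.4 = 7.3
Cheapest is Dunly → Orton → Garth at 7.3 mi.

7.3 mi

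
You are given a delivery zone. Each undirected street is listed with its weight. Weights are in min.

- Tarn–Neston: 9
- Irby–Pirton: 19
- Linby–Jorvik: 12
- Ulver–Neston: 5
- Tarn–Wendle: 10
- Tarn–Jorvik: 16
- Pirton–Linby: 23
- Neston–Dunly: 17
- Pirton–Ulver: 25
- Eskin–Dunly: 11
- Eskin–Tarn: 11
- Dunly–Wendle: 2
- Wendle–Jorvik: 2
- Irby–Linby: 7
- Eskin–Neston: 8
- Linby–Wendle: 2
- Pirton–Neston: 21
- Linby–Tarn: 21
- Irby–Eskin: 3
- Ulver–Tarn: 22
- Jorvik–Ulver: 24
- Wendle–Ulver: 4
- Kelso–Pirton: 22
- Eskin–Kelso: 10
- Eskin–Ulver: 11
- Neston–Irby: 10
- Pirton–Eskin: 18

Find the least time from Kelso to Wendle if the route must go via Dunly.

Best Kelso to Dunly: Kelso → Eskin → Dunly costing 21
Best Dunly to Wendle: Dunly → Wendle costing 2
Total via Dunly: 21 + 2 = 23 min.

23 min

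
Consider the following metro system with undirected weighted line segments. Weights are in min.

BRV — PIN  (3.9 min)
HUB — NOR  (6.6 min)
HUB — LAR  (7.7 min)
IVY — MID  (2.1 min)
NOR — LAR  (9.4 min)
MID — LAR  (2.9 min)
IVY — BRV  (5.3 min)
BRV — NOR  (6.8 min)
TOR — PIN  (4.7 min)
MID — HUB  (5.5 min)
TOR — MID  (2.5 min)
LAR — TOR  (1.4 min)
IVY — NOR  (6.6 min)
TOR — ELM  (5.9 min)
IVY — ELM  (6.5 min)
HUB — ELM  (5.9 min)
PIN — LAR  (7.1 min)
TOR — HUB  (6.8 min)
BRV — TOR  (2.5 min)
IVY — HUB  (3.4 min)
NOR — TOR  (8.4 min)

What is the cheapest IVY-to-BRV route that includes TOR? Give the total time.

7.1 min

Best IVY to TOR: IVY–MID–TOR costing 4.6
Shortest TOR→BRV: TOR–BRV = 2.5
Total via TOR: 4.6 + 2.5 = 7.1 min.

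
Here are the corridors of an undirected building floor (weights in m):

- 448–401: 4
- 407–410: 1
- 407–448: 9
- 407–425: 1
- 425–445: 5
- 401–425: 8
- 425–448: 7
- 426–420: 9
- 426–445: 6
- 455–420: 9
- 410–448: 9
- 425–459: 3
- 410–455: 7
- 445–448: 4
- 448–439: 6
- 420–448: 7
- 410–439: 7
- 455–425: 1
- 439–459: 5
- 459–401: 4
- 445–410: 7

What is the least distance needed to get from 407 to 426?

12 m

Settle nodes by increasing distance from 407:
407: 0
410: 1  (via 407)
425: 1  (via 407)
455: 2  (via 425)
459: 4  (via 425)
445: 6  (via 425)
401: 8  (via 459)
439: 8  (via 410)
448: 8  (via 425)
420: 11  (via 455)
426: 12  (via 445)
Shortest route: 407 → 425 → 445 → 426 = 12 m.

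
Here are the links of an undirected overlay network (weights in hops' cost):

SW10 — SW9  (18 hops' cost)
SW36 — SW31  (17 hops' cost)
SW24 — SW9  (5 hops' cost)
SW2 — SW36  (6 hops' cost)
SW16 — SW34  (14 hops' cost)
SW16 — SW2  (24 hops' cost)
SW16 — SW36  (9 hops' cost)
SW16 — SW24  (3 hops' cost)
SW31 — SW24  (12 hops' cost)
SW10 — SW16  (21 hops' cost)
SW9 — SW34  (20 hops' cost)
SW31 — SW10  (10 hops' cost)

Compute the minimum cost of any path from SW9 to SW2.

Enumerating some paths:
SW9 - SW24 - SW16 - SW36 - SW2: 5+3+9+6 = 23
SW9 - SW24 - SW31 - SW36 - SW2: 5+12+17+6 = 40
SW9 - SW34 - SW16 - SW36 - SW2: 20+14+9+6 = 49
SW9 - SW24 - SW16 - SW2: 5+3+24 = 32
The minimum is 23 hops' cost via SW9 - SW24 - SW16 - SW36 - SW2.

23 hops' cost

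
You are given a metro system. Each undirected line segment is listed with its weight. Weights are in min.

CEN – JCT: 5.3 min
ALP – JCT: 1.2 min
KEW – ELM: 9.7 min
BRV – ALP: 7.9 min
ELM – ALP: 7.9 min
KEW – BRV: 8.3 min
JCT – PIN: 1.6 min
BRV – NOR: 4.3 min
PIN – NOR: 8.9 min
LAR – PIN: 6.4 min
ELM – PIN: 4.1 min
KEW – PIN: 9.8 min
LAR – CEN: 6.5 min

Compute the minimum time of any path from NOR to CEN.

15.8 min

Candidate routes:
NOR - BRV - ALP - JCT - CEN: 4.3+7.9+1.2+5.3 = 18.7
NOR - PIN - LAR - CEN: 8.9+6.4+6.5 = 21.8
NOR - PIN - JCT - CEN: 8.9+1.6+5.3 = 15.8
NOR - PIN - ELM - ALP - JCT - CEN: 8.9+4.1+7.9+1.2+5.3 = 27.4
Cheapest is NOR - PIN - JCT - CEN at 15.8 min.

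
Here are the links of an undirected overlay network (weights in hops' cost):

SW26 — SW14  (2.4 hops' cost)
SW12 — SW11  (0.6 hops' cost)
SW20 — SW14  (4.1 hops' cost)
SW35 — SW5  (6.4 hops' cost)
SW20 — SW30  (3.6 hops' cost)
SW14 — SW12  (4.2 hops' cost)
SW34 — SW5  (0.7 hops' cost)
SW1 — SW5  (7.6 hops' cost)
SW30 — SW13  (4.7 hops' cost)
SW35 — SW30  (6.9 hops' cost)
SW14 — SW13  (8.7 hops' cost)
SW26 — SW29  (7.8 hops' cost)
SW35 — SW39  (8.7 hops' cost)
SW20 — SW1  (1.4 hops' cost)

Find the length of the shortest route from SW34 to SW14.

13.8 hops' cost

Compare a few routes:
SW34 → SW5 → SW1 → SW20 → SW30 → SW13 → SW14: 0.7+7.6+1.4+3.6+4.7+8.7 = 26.7
SW34 → SW5 → SW1 → SW20 → SW14: 0.7+7.6+1.4+4.1 = 13.8
SW34 → SW5 → SW35 → SW30 → SW20 → SW14: 0.7+6.4+6.9+3.6+4.1 = 21.7
SW34 → SW5 → SW35 → SW30 → SW13 → SW14: 0.7+6.4+6.9+4.7+8.7 = 27.4
Cheapest is SW34 → SW5 → SW1 → SW20 → SW14 at 13.8 hops' cost.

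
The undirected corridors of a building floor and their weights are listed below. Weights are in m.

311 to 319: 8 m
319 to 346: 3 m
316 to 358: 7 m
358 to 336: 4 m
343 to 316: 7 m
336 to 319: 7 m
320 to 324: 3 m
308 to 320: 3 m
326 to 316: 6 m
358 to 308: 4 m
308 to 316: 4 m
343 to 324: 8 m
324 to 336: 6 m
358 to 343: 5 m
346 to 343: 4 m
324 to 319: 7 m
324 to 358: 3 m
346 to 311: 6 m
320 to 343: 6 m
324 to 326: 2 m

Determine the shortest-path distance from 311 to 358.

15 m

Running Dijkstra from 311:
311: 0
346: 6  (via 311)
319: 8  (via 311)
343: 10  (via 346)
324: 15  (via 319)
336: 15  (via 319)
358: 15  (via 343)
Shortest route: 311 → 346 → 343 → 358 = 15 m.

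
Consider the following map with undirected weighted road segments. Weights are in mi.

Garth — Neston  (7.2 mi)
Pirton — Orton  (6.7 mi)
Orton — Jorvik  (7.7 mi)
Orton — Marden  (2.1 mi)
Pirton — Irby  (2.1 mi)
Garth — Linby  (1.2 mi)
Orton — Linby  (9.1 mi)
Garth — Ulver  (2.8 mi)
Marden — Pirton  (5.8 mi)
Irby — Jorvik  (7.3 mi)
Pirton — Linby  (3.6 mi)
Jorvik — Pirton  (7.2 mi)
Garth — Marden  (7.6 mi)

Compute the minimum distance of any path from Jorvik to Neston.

19.2 mi

Shortest distances from Jorvik:
Jorvik: 0
Pirton: 7.2  (via Jorvik)
Irby: 7.3  (via Jorvik)
Orton: 7.7  (via Jorvik)
Marden: 9.8  (via Orton)
Linby: 10.8  (via Pirton)
Garth: 12  (via Linby)
Ulver: 14.8  (via Garth)
Neston: 19.2  (via Garth)
Shortest route: Jorvik–Pirton–Linby–Garth–Neston = 19.2 mi.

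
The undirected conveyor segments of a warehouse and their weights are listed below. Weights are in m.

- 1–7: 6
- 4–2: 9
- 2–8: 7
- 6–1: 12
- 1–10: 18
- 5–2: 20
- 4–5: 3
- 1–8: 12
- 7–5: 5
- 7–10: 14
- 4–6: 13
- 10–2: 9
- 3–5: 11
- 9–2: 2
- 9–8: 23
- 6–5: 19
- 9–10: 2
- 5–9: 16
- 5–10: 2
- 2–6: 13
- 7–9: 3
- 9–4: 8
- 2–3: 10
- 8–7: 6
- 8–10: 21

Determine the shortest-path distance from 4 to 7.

Shortest distances from 4:
4: 0
5: 3  (via 4)
10: 5  (via 5)
9: 7  (via 10)
7: 8  (via 5)
Shortest route: 4–5–7 = 8 m.

8 m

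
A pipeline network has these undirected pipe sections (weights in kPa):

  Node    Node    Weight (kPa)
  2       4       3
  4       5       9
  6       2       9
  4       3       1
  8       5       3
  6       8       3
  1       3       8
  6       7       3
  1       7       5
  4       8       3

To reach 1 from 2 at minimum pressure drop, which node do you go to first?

Enumerating some paths:
2 - 4 - 3 - 1: 3+1+8 = 12
2 - 4 - 8 - 6 - 7 - 1: 3+3+3+3+5 = 17
Cheapest is 2 - 4 - 3 - 1 at 12 kPa.
So from 2 the first move is to 4.

4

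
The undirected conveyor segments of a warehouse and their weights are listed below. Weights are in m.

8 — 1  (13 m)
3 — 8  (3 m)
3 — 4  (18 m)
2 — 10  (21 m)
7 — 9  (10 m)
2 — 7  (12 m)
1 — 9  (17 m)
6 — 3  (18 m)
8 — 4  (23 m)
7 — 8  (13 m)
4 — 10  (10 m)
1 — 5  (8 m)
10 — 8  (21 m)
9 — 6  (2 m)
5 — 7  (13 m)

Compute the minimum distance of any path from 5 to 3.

24 m

Shortest distances from 5:
5: 0
1: 8  (via 5)
7: 13  (via 5)
8: 21  (via 1)
9: 23  (via 7)
3: 24  (via 8)
Shortest route: 5 → 1 → 8 → 3 = 24 m.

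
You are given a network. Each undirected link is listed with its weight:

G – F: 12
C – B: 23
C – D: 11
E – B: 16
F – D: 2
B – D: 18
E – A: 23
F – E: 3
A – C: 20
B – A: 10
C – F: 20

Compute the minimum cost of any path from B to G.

31

Compare a few routes:
B–E–F–G: 16+3+12 = 31
B–D–F–G: 18+2+12 = 32
The minimum is 31 via B–E–F–G.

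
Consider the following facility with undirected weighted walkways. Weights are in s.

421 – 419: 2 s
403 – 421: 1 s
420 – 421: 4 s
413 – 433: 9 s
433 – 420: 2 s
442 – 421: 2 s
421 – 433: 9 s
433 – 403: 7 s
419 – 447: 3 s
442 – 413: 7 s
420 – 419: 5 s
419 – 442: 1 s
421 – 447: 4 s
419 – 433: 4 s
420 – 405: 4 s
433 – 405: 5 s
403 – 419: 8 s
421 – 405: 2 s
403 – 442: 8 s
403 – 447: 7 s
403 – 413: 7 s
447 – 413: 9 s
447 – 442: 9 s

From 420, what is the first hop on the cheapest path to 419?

419

Enumerating some paths:
420 - 433 - 419: 2+4 = 6
420 - 419: 5 = 5
420 - 421 - 419: 4+2 = 6
420 - 421 - 442 - 419: 4+2+1 = 7
Cheapest is 420 - 419 at 5 s.
So from 420 the first move is to 419.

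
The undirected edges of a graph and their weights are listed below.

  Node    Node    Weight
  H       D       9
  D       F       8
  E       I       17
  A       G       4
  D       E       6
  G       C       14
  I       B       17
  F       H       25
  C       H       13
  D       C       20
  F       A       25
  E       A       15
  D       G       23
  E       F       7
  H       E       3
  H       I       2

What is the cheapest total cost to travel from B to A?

37

Enumerating some paths:
B - I - H - D - E - A: 17+2+9+6+15 = 49
B - I - H - C - G - A: 17+2+13+14+4 = 50
B - I - H - E - A: 17+2+3+15 = 37
B - I - E - A: 17+17+15 = 49
Cheapest is B - I - H - E - A at 37.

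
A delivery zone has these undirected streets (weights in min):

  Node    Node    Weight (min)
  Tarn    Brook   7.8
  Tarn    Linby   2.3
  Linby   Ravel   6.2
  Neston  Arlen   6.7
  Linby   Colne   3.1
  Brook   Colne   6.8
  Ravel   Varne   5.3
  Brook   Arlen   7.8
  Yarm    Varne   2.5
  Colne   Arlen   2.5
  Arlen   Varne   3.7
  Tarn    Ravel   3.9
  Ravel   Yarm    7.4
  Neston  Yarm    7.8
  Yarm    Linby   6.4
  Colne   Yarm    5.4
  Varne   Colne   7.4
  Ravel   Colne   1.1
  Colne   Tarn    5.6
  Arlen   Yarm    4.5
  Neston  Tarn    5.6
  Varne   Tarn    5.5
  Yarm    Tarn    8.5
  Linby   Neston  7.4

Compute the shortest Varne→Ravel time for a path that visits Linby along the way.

Shortest Varne→Linby: Varne → Tarn → Linby = 7.8
Shortest Linby→Ravel: Linby → Colne → Ravel = 4.2
Total via Linby: 7.8 + 4.2 = 12 min.

12 min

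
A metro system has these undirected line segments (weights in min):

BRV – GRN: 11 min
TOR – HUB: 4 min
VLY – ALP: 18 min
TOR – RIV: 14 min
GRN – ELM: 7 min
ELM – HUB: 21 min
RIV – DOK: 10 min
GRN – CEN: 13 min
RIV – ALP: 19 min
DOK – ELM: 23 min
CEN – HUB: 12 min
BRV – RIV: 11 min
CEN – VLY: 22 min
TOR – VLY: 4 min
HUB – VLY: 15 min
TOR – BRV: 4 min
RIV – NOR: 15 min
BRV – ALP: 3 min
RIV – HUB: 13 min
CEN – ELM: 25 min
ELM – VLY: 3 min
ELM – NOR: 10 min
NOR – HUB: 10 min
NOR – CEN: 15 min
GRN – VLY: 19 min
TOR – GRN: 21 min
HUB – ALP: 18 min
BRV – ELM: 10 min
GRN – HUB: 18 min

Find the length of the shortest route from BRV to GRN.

11 min

Enumerating some paths:
BRV → TOR → VLY → ELM → GRN: 4+4+3+7 = 18
BRV → GRN: 11 = 11
BRV → ELM → GRN: 10+7 = 17
BRV → TOR → GRN: 4+21 = 25
The minimum is 11 min via BRV → GRN.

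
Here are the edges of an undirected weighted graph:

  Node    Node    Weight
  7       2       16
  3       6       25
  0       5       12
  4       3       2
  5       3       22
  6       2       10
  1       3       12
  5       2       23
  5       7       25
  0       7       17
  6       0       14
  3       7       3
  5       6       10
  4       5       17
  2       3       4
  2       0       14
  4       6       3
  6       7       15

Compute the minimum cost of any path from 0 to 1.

30

Compare a few routes:
0–2–3–1: 14+4+12 = 30
0–7–3–1: 17+3+12 = 32
0–6–4–3–1: 14+3+2+12 = 31
The minimum is 30 via 0–2–3–1.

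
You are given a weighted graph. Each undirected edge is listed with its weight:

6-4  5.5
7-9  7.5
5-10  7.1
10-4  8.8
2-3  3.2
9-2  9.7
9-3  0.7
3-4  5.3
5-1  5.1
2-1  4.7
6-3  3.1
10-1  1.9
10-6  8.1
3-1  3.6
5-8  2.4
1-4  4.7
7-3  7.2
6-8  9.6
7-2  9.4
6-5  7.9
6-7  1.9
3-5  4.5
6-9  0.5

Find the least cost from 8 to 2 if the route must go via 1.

12.2

Best 8 to 1: 8–5–1 costing 7.5
Best 1 to 2: 1–2 costing 4.7
Total via 1: 7.5 + 4.7 = 12.2.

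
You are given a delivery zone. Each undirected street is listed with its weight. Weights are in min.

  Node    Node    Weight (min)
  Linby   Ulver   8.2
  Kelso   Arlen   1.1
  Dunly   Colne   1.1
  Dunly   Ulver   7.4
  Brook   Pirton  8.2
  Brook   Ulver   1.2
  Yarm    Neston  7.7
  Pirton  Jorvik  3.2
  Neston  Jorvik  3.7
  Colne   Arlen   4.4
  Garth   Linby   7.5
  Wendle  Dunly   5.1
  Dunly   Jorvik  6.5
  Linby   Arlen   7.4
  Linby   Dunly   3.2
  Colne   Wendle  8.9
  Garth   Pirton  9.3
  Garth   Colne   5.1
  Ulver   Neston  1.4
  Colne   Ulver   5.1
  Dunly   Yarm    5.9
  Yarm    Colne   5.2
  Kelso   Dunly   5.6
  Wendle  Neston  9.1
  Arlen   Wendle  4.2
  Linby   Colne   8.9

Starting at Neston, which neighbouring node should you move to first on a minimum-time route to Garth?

Enumerating some paths:
Neston → Jorvik → Pirton → Garth: 3.7+3.2+9.3 = 16.2
Neston → Ulver → Dunly → Colne → Garth: 1.4+7.4+1.1+5.1 = 15
Neston → Jorvik → Dunly → Colne → Garth: 3.7+6.5+1.1+5.1 = 16.4
Neston → Ulver → Colne → Garth: 1.4+5.1+5.1 = 11.6
The minimum is 11.6 min via Neston → Ulver → Colne → Garth.
So from Neston the first move is to Ulver.

Ulver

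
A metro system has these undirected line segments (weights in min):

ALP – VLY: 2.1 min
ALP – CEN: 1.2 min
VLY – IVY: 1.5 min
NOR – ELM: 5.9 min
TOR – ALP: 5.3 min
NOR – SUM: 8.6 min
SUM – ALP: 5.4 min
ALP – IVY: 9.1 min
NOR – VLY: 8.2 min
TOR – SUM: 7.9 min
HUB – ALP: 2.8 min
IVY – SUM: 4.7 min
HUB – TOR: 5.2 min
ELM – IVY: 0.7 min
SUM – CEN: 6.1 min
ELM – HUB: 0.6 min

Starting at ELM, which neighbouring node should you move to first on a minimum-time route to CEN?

Enumerating some paths:
ELM–IVY–SUM–CEN: 0.7+4.7+6.1 = 11.5
ELM–HUB–ALP–CEN: 0.6+2.8+1.2 = 4.6
ELM–IVY–VLY–ALP–CEN: 0.7+1.5+2.1+1.2 = 5.5
ELM–IVY–ALP–CEN: 0.7+9.1+1.2 = 11
Cheapest is ELM–HUB–ALP–CEN at 4.6 min.
So from ELM the first move is to HUB.

HUB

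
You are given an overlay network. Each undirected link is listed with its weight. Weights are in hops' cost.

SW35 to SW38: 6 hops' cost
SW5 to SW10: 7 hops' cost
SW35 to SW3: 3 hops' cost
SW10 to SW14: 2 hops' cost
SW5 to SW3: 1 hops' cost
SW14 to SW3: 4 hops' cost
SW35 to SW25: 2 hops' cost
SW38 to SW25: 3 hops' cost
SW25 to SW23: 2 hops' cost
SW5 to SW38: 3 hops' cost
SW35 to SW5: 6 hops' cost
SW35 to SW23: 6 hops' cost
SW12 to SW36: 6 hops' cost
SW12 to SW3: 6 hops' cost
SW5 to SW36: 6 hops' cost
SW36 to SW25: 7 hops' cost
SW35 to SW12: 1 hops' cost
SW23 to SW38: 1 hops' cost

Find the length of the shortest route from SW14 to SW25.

Settle nodes by increasing distance from SW14:
SW14: 0
SW10: 2  (via SW14)
SW3: 4  (via SW14)
SW5: 5  (via SW3)
SW35: 7  (via SW3)
SW12: 8  (via SW35)
SW38: 8  (via SW5)
SW23: 9  (via SW38)
SW25: 9  (via SW35)
Shortest route: SW14–SW3–SW35–SW25 = 9 hops' cost.

9 hops' cost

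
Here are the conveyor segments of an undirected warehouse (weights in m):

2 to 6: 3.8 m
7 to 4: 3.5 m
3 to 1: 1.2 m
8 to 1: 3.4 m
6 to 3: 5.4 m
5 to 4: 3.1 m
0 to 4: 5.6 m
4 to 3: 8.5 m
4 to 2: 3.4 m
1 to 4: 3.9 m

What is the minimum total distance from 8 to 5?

Enumerating some paths:
8 - 1 - 3 - 6 - 2 - 4 - 5: 3.4+1.2+5.4+3.8+3.4+3.1 = 20.3
8 - 1 - 4 - 5: 3.4+3.9+3.1 = 10.4
8 - 1 - 3 - 4 - 5: 3.4+1.2+8.5+3.1 = 16.2
Cheapest is 8 - 1 - 4 - 5 at 10.4 m.

10.4 m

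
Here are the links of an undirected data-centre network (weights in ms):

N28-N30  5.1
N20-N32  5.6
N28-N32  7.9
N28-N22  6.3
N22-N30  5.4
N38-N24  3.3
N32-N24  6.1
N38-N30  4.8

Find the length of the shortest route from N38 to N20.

15 ms

Settle nodes by increasing distance from N38:
N38: 0
N24: 3.3  (via N38)
N30: 4.8  (via N38)
N32: 9.4  (via N24)
N28: 9.9  (via N30)
N22: 10.2  (via N30)
N20: 15  (via N32)
Shortest route: N38 → N24 → N32 → N20 = 15 ms.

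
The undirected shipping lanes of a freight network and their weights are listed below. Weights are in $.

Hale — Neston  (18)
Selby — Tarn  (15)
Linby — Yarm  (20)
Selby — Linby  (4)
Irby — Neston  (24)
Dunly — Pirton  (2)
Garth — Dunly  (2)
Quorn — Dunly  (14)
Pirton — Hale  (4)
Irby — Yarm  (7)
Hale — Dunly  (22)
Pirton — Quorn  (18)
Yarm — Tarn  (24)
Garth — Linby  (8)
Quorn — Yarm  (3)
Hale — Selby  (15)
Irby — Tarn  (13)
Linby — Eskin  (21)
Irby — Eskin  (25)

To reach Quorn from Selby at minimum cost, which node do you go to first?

Linby

Compare a few routes:
Selby - Linby - Yarm - Quorn: 4+20+3 = 27
Selby - Linby - Garth - Dunly - Quorn: 4+8+2+14 = 28
The minimum is $27 via Selby - Linby - Yarm - Quorn.
So from Selby the first move is to Linby.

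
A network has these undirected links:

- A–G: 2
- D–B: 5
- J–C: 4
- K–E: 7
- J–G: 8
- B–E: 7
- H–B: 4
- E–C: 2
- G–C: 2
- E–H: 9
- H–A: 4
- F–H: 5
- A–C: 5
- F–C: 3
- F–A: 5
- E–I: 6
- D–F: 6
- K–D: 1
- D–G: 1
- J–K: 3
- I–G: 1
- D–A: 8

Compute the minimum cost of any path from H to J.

11

Running Dijkstra from H:
H: 0
A: 4  (via H)
B: 4  (via H)
F: 5  (via H)
G: 6  (via A)
D: 7  (via G)
I: 7  (via G)
C: 8  (via F)
K: 8  (via D)
E: 9  (via H)
J: 11  (via K)
Shortest route: H → A → G → D → K → J = 11.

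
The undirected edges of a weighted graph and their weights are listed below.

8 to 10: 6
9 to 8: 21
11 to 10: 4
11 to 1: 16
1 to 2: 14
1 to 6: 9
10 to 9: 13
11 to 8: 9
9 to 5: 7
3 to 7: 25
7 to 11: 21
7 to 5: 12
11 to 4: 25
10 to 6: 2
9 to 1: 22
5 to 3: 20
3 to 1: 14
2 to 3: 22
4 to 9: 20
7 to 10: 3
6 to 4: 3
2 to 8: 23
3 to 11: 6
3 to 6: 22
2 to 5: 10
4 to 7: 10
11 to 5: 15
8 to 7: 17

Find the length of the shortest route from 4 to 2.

Compare a few routes:
4–6–1–2: 3+9+14 = 26
4–6–10–7–5–2: 3+2+3+12+10 = 30
Cheapest is 4–6–1–2 at 26.

26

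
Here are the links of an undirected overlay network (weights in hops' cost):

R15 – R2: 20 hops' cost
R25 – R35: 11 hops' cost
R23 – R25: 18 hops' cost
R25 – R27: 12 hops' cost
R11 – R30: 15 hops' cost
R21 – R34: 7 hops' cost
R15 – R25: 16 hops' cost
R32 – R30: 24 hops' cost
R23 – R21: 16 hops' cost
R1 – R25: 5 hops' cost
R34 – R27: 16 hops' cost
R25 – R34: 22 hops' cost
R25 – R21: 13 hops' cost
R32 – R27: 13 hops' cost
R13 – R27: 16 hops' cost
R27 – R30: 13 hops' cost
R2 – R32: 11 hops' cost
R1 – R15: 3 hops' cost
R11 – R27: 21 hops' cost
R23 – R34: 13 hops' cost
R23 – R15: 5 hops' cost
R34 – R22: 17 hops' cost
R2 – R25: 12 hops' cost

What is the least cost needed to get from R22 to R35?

48 hops' cost

Candidate routes:
R22–R34–R25–R35: 17+22+11 = 50
R22–R34–R21–R25–R35: 17+7+13+11 = 48
The minimum is 48 hops' cost via R22–R34–R21–R25–R35.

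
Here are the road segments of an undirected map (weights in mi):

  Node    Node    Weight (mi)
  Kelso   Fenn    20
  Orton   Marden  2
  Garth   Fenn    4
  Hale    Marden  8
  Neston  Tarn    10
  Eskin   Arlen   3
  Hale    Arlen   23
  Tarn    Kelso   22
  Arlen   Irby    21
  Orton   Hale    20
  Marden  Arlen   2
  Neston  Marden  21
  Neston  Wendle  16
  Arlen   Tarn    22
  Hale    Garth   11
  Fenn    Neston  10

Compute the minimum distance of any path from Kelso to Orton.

Settle nodes by increasing distance from Kelso:
Kelso: 0
Fenn: 20  (via Kelso)
Tarn: 22  (via Kelso)
Garth: 24  (via Fenn)
Neston: 30  (via Fenn)
Hale: 35  (via Garth)
Marden: 43  (via Hale)
Arlen: 44  (via Tarn)
Orton: 45  (via Marden)
Shortest route: Kelso–Fenn–Garth–Hale–Marden–Orton = 45 mi.

45 mi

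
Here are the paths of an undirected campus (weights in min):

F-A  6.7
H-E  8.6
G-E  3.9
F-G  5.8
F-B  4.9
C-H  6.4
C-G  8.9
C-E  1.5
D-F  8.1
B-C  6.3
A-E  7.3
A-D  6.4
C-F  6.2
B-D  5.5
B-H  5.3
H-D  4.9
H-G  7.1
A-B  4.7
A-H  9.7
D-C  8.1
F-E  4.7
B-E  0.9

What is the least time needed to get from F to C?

Enumerating some paths:
F–B–E–C: 4.9+0.9+1.5 = 7.3
F–B–C: 4.9+6.3 = 11.2
F–C: 6.2 = 6.2
The minimum is 6.2 min via F–C.

6.2 min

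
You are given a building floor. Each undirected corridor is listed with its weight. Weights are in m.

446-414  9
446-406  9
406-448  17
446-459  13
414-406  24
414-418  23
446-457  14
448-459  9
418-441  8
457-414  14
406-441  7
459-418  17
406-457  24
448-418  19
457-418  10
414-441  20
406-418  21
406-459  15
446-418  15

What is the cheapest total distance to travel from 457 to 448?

29 m

Running Dijkstra from 457:
457: 0
418: 10  (via 457)
446: 14  (via 457)
414: 14  (via 457)
441: 18  (via 418)
406: 23  (via 446)
459: 27  (via 418)
448: 29  (via 418)
Shortest route: 457–418–448 = 29 m.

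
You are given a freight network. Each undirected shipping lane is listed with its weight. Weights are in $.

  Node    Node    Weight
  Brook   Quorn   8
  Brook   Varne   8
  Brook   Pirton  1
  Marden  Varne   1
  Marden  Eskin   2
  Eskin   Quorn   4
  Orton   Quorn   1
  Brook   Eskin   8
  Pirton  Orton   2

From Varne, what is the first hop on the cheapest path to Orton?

Marden

Candidate routes:
Varne–Brook–Pirton–Orton: 8+1+2 = 11
Varne–Marden–Eskin–Quorn–Orton: 1+2+4+1 = 8
The minimum is $8 via Varne–Marden–Eskin–Quorn–Orton.
So from Varne the first move is to Marden.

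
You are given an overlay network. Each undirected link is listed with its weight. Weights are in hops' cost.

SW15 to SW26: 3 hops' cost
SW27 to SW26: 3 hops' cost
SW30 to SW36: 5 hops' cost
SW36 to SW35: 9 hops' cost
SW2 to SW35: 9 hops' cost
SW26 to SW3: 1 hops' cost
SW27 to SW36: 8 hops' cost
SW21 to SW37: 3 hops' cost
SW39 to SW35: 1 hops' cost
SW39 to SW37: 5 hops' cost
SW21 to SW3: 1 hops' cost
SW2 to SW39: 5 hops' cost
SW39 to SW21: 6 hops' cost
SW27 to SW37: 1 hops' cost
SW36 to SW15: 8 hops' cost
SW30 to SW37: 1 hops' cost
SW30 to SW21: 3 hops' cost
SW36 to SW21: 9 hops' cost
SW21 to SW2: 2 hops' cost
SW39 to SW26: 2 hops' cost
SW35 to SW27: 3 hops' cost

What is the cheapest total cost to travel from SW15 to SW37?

Candidate routes:
SW15 - SW26 - SW3 - SW21 - SW30 - SW37: 3+1+1+3+1 = 9
SW15 - SW26 - SW39 - SW35 - SW27 - SW37: 3+2+1+3+1 = 10
SW15 - SW26 - SW27 - SW37: 3+3+1 = 7
SW15 - SW26 - SW3 - SW21 - SW37: 3+1+1+3 = 8
The minimum is 7 hops' cost via SW15 - SW26 - SW27 - SW37.

7 hops' cost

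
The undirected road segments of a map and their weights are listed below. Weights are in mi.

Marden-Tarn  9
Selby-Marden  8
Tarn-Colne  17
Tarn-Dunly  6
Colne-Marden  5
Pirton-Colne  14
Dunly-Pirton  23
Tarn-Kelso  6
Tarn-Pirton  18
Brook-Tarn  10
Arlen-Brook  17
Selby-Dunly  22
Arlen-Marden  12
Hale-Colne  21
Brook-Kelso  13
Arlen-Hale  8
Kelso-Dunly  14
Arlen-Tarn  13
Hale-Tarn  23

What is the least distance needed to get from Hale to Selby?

28 mi

Shortest distances from Hale:
Hale: 0
Arlen: 8  (via Hale)
Marden: 20  (via Arlen)
Colne: 21  (via Hale)
Tarn: 21  (via Arlen)
Brook: 25  (via Arlen)
Dunly: 27  (via Tarn)
Kelso: 27  (via Tarn)
Selby: 28  (via Marden)
Shortest route: Hale–Arlen–Marden–Selby = 28 mi.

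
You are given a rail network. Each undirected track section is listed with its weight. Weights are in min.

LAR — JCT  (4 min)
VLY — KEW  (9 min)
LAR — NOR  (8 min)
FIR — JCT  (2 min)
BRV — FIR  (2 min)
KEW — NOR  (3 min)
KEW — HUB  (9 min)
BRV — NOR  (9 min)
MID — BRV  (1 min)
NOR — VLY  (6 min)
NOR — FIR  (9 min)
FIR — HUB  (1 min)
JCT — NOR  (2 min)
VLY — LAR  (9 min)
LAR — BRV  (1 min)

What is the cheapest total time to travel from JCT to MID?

Settle nodes by increasing distance from JCT:
JCT: 0
FIR: 2  (via JCT)
NOR: 2  (via JCT)
HUB: 3  (via FIR)
LAR: 4  (via JCT)
BRV: 4  (via FIR)
KEW: 5  (via NOR)
MID: 5  (via BRV)
Shortest route: JCT → FIR → BRV → MID = 5 min.

5 min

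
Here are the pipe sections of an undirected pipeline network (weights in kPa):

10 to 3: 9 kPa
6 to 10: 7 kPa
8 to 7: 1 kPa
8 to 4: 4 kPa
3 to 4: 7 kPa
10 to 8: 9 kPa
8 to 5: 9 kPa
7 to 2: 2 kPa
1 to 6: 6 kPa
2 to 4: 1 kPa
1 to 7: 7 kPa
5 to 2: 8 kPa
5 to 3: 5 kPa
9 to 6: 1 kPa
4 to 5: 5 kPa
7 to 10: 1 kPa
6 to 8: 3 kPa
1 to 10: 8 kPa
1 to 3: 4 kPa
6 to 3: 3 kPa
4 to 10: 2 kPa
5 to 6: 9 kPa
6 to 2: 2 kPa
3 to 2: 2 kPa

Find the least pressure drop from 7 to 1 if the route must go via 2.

8 kPa

Best 7 to 2: 7–2 costing 2
Best 2 to 1: 2–3–1 costing 6
Total via 2: 2 + 6 = 8 kPa.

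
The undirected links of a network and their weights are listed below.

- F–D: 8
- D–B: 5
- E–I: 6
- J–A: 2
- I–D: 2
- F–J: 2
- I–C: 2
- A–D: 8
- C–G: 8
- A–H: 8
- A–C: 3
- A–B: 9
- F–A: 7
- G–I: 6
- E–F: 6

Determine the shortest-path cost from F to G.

15

Running Dijkstra from F:
F: 0
J: 2  (via F)
A: 4  (via J)
E: 6  (via F)
C: 7  (via A)
D: 8  (via F)
I: 9  (via C)
H: 12  (via A)
B: 13  (via A)
G: 15  (via C)
Shortest route: F–J–A–C–G = 15.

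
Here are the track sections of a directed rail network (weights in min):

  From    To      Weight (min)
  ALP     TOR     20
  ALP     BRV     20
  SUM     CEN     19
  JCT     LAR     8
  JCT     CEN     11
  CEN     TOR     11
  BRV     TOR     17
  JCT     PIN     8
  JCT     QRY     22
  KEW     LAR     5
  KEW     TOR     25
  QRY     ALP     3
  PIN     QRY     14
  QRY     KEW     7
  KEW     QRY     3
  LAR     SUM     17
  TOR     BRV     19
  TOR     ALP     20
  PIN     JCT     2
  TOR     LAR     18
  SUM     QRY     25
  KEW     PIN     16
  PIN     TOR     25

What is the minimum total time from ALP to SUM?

55 min

Shortest distances from ALP:
ALP: 0
TOR: 20  (via ALP)
BRV: 20  (via ALP)
LAR: 38  (via TOR)
SUM: 55  (via LAR)
Shortest route: ALP → TOR → LAR → SUM = 55 min.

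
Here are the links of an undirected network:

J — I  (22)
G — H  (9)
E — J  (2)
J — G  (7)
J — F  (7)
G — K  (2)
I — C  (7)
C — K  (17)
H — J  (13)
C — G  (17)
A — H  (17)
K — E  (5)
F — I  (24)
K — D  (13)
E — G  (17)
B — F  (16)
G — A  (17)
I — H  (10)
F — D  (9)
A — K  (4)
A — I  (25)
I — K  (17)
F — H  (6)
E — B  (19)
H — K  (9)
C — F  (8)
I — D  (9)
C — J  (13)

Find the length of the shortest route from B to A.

Shortest distances from B:
B: 0
F: 16  (via B)
E: 19  (via B)
J: 21  (via E)
H: 22  (via F)
C: 24  (via F)
K: 24  (via E)
D: 25  (via F)
G: 26  (via K)
A: 28  (via K)
Shortest route: B–E–K–A = 28.

28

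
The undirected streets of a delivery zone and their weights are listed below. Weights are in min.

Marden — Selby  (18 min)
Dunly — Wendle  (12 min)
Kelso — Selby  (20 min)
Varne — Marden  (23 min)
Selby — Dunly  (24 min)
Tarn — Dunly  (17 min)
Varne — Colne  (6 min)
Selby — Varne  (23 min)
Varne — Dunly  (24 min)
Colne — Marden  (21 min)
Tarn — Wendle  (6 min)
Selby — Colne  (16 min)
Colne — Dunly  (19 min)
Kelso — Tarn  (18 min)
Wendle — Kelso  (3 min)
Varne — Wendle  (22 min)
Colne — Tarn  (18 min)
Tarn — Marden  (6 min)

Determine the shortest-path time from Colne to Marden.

21 min

Candidate routes:
Colne → Marden: 21 = 21
Colne → Tarn → Marden: 18+6 = 24
The minimum is 21 min via Colne → Marden.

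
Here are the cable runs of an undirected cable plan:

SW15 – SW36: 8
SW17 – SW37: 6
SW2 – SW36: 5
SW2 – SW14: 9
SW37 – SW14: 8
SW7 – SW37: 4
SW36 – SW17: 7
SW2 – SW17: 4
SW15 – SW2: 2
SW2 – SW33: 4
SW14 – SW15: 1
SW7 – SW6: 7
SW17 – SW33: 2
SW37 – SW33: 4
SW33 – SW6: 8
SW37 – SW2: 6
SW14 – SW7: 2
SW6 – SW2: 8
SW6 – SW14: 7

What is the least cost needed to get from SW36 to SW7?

10

Compare a few routes:
SW36 → SW15 → SW14 → SW7: 8+1+2 = 11
SW36 → SW2 → SW15 → SW14 → SW7: 5+2+1+2 = 10
Cheapest is SW36 → SW2 → SW15 → SW14 → SW7 at 10.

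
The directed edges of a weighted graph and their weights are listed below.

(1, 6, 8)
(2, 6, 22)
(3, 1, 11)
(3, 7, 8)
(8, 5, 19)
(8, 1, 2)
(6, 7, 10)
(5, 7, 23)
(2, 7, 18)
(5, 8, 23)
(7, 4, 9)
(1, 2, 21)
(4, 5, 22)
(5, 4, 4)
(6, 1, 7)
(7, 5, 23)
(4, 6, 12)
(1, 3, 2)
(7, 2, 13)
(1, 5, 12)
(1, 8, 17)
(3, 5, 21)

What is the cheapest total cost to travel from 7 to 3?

30

Settle nodes by increasing distance from 7:
7: 0
4: 9  (via 7)
2: 13  (via 7)
6: 21  (via 4)
5: 23  (via 7)
1: 28  (via 6)
3: 30  (via 1)
Shortest route: 7 → 4 → 6 → 1 → 3 = 30.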